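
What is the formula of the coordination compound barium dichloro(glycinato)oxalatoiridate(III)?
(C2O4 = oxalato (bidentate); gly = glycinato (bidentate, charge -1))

Ba[Ir(C2O4)Cl2(gly)]

Ligands: 1 oxalato (C2O4, -2), 2 chloro (Cl, -1), 1 glycinato (gly, -1). Ligand charge sum = -5.
Charge balance with barium (+2) requires 1 complex ion per 1 barium.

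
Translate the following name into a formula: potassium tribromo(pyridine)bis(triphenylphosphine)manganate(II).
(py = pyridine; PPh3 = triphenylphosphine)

K[MnBr3(PPh3)2(py)]

Ligands: 1 pyridine (py, neutral), 3 bromo (Br, -1), 2 triphenylphosphine (PPh3, neutral). Ligand charge sum = -3.
With Mn in oxidation state +2, the complex ion is [Mn...]^1−.
Charge balance with potassium (+1) requires 1 complex ion per 1 potassium.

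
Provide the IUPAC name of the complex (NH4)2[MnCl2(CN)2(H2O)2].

ammonium diaquadichlorodicyanomanganate(II)

The 2 ammonium counter-ions carry a total charge of +2, so each complex ion is 2−.
Ligand charges: 2×cyano (-1 each), 2×aqua (neutral), 2×chloro (-1 each); total -4. So Mn + (-4) = 2−, giving Mn = +2.
The complex ion is anionic, so manganese takes the -ate form manganate(II).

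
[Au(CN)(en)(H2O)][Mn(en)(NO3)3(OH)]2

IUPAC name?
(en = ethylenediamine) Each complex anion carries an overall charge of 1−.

aquacyano(ethylenediamine)gold(III) (ethylenediamine)hydroxotrinitratomanganate(III)

Both ions are complex: the cation is named first with the plain metal name, the anion second with the -ate form; each ion's ligands are alphabetised independently.
The complex anion is given as 1−; its ligand charges sum to -4, so Mn = +3.
With 2 anions per cation, the cation must be 2×1 = 2+.
Cation: ligand charges sum to -1; for the ion to be 2+, Au = +3.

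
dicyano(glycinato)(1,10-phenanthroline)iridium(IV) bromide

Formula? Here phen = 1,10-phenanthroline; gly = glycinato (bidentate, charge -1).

Ligands: 2 cyano (CN, -1), 1 1,10-phenanthroline (phen, neutral), 1 glycinato (gly, -1). Ligand charge sum = -3.
With Ir in oxidation state +4, the complex ion is [Ir...]^1+.
Charge balance with bromide (-1) requires 1 complex ion per 1 bromide.

[Ir(CN)2(gly)(phen)]Br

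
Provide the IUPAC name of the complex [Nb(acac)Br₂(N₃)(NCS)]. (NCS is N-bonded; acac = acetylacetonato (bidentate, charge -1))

There is no counter-ion, so the complex is neutral overall.
Ligand charges: 1×azido (-1 each), 2×bromo (-1 each), 1×isothiocyanato (-1 each), 1×acetylacetonato (-1 each); total -5. So Nb + (-5) = 0, giving Nb = +5.
Ligands are named alphabetically: acetylacetonato before azido before bromo before isothiocyanato.

(acetylacetonato)azidodibromoisothiocyanatoniobium(V)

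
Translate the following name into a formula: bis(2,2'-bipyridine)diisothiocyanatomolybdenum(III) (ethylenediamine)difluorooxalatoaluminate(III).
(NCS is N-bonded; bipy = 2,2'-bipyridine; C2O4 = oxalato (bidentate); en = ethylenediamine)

[Mo(bipy)2(NCS)2][Al(C2O4)(en)F2]

Cation [Mo…]: ligand charges -2, Mo(III) ⇒ ion charge 1+.
Anion [Al…]: ligand charges -4, Al(III) ⇒ ion charge 1−.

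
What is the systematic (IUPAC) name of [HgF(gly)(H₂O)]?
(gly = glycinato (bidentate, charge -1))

There is no counter-ion, so the complex is neutral overall.
Ligand charges: 1×fluoro (-1 each), 1×glycinato (-1 each), 1×aqua (neutral); total -2. So Hg + (-2) = 0, giving Hg = +2.
Ligands are named alphabetically: aqua before fluoro before glycinato.

aquafluoro(glycinato)mercury(II)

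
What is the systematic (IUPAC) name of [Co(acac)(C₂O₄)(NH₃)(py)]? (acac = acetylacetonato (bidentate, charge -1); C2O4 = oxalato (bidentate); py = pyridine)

(acetylacetonato)ammineoxalato(pyridine)cobalt(III)

There is no counter-ion, so the complex is neutral overall.
Ligand charges: 1×acetylacetonato (-1 each), 1×oxalato (-2 each), 1×pyridine (neutral), 1×ammine (neutral); total -3. So Co + (-3) = 0, giving Co = +3.
Ligands are named alphabetically: acetylacetonato before ammine before oxalato before pyridine.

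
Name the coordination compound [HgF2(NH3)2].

diamminedifluoromercury(II)

There is no counter-ion, so the complex is neutral overall.
Ligand charges: 2×ammine (neutral), 2×fluoro (-1 each); total -2. So Hg + (-2) = 0, giving Hg = +2.
Ligands are named alphabetically: ammine before fluoro.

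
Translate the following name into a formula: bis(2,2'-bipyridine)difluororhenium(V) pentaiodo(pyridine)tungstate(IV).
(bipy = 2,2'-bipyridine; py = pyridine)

[Re(bipy)2F2][WI5(py)]3

Cation [Re…]: ligand charges -2, Re(V) ⇒ ion charge 3+.
Anion [W…]: ligand charges -5, W(IV) ⇒ ion charge 1−.
One 3+ cation requires 3 of the 1− anion.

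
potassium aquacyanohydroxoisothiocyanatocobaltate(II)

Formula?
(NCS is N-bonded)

Ligands: 1 aqua (H2O, neutral), 1 hydroxo (OH, -1), 1 isothiocyanato (NCS, -1), 1 cyano (CN, -1). Ligand charge sum = -3.
Charge balance with potassium (+1) requires 1 complex ion per 1 potassium.

K[Co(CN)(H2O)(NCS)(OH)]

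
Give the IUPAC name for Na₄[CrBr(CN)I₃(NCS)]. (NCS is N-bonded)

sodium bromocyanotriiodoisothiocyanatochromate(II)

The 4 sodium counter-ions carry a total charge of +4, so each complex ion is 4−.
Ligand charges: 1×cyano (-1 each), 3×iodo (-1 each), 1×isothiocyanato (-1 each), 1×bromo (-1 each); total -6. So Cr + (-6) = 4−, giving Cr = +2.
The complex ion is anionic, so chromium takes the -ate form chromate(II).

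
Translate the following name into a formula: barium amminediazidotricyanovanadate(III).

Ba[V(CN)3(N3)2(NH3)]

Ligands: 1 ammine (NH3, neutral), 3 cyano (CN, -1), 2 azido (N3, -1). Ligand charge sum = -5.
With V in oxidation state +3, the complex ion is [V...]^2−.
Charge balance with barium (+2) requires 1 complex ion per 1 barium.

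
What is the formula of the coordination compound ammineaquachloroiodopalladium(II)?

[PdCl(H2O)I(NH3)]

Ligands: 1 iodo (I, -1), 1 ammine (NH3, neutral), 1 chloro (Cl, -1), 1 aqua (H2O, neutral). Ligand charge sum = -2.
With Pd in oxidation state +2, the complex ion is [Pd...].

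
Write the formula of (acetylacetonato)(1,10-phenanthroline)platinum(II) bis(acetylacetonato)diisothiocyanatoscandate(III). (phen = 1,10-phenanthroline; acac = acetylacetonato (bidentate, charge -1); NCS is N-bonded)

Cation [Pt…]: ligand charges -1, Pt(II) ⇒ ion charge 1+.
Anion [Sc…]: ligand charges -4, Sc(III) ⇒ ion charge 1−.
One 1+ cation balances one 1− anion.

[Pt(acac)(phen)][Sc(acac)2(NCS)2]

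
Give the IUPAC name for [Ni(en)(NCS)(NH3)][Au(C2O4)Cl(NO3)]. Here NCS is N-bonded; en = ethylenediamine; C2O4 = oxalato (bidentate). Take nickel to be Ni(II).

ammine(ethylenediamine)isothiocyanatonickel(II) chloronitratooxalatoaurate(III)

Both ions are complex: the cation is named first with the plain metal name, the anion second with the -ate form; each ion's ligands are alphabetised independently.
Ni is given as +2; the cation's ligand charges sum to -1, so the complex cation is 1+.
A 1:1 salt means the anion carries the equal and opposite charge, 1−.
Anion: ligand charges sum to -4; for the ion to be 1−, Au = +3.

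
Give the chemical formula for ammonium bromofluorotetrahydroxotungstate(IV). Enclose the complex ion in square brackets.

Ligands: 4 hydroxo (OH, -1), 1 fluoro (F, -1), 1 bromo (Br, -1). Ligand charge sum = -6.
With W in oxidation state +4, the complex ion is [W...]^2−.
Charge balance with ammonium (+1) requires 1 complex ion per 2 ammonium.

(NH4)2[WBrF(OH)4]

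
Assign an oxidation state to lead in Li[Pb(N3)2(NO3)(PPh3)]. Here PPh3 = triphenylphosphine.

+2

1 lithium outside the brackets (+1 each) → the complex ion is 1−.
Ligand charges: 1×PPh3 neutral; 2×N3 = -2; 1×NO3 = -1; sum -3.
Pb + (-3) = 1− ⇒ Pb is +2.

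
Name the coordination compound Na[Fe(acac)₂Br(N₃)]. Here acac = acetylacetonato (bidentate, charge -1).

The 1 sodium counter-ion carries a total charge of +1, so each complex ion is 1−.
Ligand charges: 1×azido (-1 each), 1×bromo (-1 each), 2×acetylacetonato (-1 each); total -4. So Fe + (-4) = 1−, giving Fe = +3.
Ligands are named alphabetically: acetylacetonato before azido before bromo.
The complex ion is anionic, so iron takes the -ate form ferrate(III).

sodium bis(acetylacetonato)azidobromoferrate(III)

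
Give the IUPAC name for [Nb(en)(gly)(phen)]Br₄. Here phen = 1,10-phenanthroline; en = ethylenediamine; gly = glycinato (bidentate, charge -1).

The 4 bromide counter-ions carry a total charge of -4, so each complex ion is 4+.
Ligand charges: 1×1,10-phenanthroline (neutral), 1×ethylenediamine (neutral), 1×glycinato (-1 each); total -1. So Nb + (-1) = 4+, giving Nb = +5.
Ligands are named alphabetically: ethylenediamine before glycinato before phenanthroline.

(ethylenediamine)(glycinato)(1,10-phenanthroline)niobium(V) bromide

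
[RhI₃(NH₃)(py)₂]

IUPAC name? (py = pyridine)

amminetriiodobis(pyridine)rhodium(III)

There is no counter-ion, so the complex is neutral overall.
Ligand charges: 1×ammine (neutral), 3×iodo (-1 each), 2×pyridine (neutral); total -3. So Rh + (-3) = 0, giving Rh = +3.
Ligands are named alphabetically: ammine before iodo before pyridine.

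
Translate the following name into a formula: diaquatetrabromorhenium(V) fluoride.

Ligands: 2 aqua (H2O, neutral), 4 bromo (Br, -1). Ligand charge sum = -4.
With Re in oxidation state +5, the complex ion is [Re...]^1+.
Charge balance with fluoride (-1) requires 1 complex ion per 1 fluoride.

[ReBr4(H2O)2]F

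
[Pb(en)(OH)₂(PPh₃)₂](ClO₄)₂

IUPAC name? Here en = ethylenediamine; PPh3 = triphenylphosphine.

The 2 perchlorate counter-ions carry a total charge of -2, so each complex ion is 2+.
Ligand charges: 2×hydroxo (-1 each), 1×ethylenediamine (neutral), 2×triphenylphosphine (neutral); total -2. So Pb + (-2) = 2+, giving Pb = +4.
Ligands are named alphabetically: ethylenediamine before hydroxo before triphenylphosphine.

(ethylenediamine)dihydroxobis(triphenylphosphine)lead(IV) perchlorate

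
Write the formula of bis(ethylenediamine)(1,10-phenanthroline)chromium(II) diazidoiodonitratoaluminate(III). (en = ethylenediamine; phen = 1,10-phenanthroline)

[Cr(en)2(phen)][AlI(N3)2(NO3)]2

Cation [Cr…]: ligand charges 0, Cr(II) ⇒ ion charge 2+.
Anion [Al…]: ligand charges -4, Al(III) ⇒ ion charge 1−.
One 2+ cation requires 2 of the 1− anion.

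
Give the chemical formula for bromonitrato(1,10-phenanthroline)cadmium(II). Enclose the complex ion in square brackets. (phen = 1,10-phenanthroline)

Ligands: 1 bromo (Br, -1), 1 1,10-phenanthroline (phen, neutral), 1 nitrato (NO3, -1). Ligand charge sum = -2.
With Cd in oxidation state +2, the complex ion is [Cd...].

[CdBr(NO3)(phen)]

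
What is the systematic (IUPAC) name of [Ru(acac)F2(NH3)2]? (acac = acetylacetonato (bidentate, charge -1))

There is no counter-ion, so the complex is neutral overall.
Ligand charges: 2×fluoro (-1 each), 1×acetylacetonato (-1 each), 2×ammine (neutral); total -3. So Ru + (-3) = 0, giving Ru = +3.
Ligands are named alphabetically: acetylacetonato before ammine before fluoro.

(acetylacetonato)diamminedifluororuthenium(III)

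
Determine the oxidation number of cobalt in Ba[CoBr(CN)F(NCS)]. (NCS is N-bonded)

1 barium outside the brackets (+2 each) → the complex ion is 2−.
Ligand charges: 1×NCS = -1; 1×Br = -1; 1×CN = -1; 1×F = -1; sum -4.
Co + (-4) = 2− ⇒ Co is +2.

+2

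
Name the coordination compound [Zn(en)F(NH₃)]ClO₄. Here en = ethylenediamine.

The 1 perchlorate counter-ion carries a total charge of -1, so each complex ion is 1+.
Ligand charges: 1×fluoro (-1 each), 1×ammine (neutral), 1×ethylenediamine (neutral); total -1. So Zn + (-1) = 1+, giving Zn = +2.
Ligands are named alphabetically: ammine before ethylenediamine before fluoro.

ammine(ethylenediamine)fluorozinc(II) perchlorate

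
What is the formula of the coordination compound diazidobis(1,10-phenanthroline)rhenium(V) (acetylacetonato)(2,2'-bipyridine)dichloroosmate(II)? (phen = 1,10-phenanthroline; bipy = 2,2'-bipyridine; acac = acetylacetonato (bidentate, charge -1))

[Re(N3)2(phen)2][Os(acac)(bipy)Cl2]3

Cation [Re…]: ligand charges -2, Re(V) ⇒ ion charge 3+.
Anion [Os…]: ligand charges -3, Os(II) ⇒ ion charge 1−.
One 3+ cation requires 3 of the 1− anion.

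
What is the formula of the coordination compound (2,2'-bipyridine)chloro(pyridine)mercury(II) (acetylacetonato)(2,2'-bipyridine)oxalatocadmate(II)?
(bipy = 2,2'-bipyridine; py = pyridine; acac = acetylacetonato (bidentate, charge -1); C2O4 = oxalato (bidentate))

[Hg(bipy)Cl(py)][Cd(acac)(bipy)(C2O4)]

Cation [Hg…]: ligand charges -1, Hg(II) ⇒ ion charge 1+.
Anion [Cd…]: ligand charges -3, Cd(II) ⇒ ion charge 1−.
One 1+ cation balances one 1− anion.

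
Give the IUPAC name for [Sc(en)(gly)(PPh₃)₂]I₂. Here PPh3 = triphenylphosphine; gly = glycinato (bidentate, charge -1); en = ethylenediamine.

The 2 iodide counter-ions carry a total charge of -2, so each complex ion is 2+.
Ligand charges: 2×triphenylphosphine (neutral), 1×glycinato (-1 each), 1×ethylenediamine (neutral); total -1. So Sc + (-1) = 2+, giving Sc = +3.
Ligands are named alphabetically: ethylenediamine before glycinato before triphenylphosphine.

(ethylenediamine)(glycinato)bis(triphenylphosphine)scandium(III) iodide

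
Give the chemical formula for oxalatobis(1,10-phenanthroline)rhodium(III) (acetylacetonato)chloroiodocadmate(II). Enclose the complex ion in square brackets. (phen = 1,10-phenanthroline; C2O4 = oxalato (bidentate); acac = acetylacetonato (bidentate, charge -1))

[Rh(C2O4)(phen)2][Cd(acac)ClI]

Cation [Rh…]: ligand charges -2, Rh(III) ⇒ ion charge 1+.
Anion [Cd…]: ligand charges -3, Cd(II) ⇒ ion charge 1−.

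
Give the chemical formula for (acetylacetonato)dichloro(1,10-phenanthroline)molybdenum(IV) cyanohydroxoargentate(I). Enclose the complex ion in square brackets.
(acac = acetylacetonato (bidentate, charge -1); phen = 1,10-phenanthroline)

[Mo(acac)Cl2(phen)][Ag(CN)(OH)]

Cation [Mo…]: ligand charges -3, Mo(IV) ⇒ ion charge 1+.
Anion [Ag…]: ligand charges -2, Ag(I) ⇒ ion charge 1−.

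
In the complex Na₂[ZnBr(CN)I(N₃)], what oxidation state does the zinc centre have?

+2

2 sodium outside the brackets (+1 each) → the complex ion is 2−.
Ligand charges: 1×I = -1; 1×CN = -1; 1×Br = -1; 1×N3 = -1; sum -4.
Zn + (-4) = 2− ⇒ Zn is +2.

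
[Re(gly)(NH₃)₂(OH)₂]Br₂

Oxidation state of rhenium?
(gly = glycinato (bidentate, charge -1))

2 bromide outside the brackets (-1 each) → the complex ion is 2+.
Ligand charges: 2×NH3 neutral; 1×gly = -1; 2×OH = -2; sum -3.
Re + (-3) = 2+ ⇒ Re is +5.

+5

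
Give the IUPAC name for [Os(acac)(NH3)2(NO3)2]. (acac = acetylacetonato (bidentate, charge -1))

(acetylacetonato)diamminedinitratoosmium(III)

There is no counter-ion, so the complex is neutral overall.
Ligand charges: 1×acetylacetonato (-1 each), 2×nitrato (-1 each), 2×ammine (neutral); total -3. So Os + (-3) = 0, giving Os = +3.
Ligands are named alphabetically: acetylacetonato before ammine before nitrato.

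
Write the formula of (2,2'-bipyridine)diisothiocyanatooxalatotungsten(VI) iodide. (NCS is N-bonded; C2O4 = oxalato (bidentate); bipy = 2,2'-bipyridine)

[W(bipy)(C2O4)(NCS)2]I2

Ligands: 2 isothiocyanato (NCS, -1), 1 oxalato (C2O4, -2), 1 2,2'-bipyridine (bipy, neutral). Ligand charge sum = -4.
With W in oxidation state +6, the complex ion is [W...]^2+.
Charge balance with iodide (-1) requires 1 complex ion per 2 iodide.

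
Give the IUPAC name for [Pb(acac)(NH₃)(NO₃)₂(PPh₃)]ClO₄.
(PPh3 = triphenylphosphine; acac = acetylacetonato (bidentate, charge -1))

The 1 perchlorate counter-ion carries a total charge of -1, so each complex ion is 1+.
Ligand charges: 1×triphenylphosphine (neutral), 2×nitrato (-1 each), 1×ammine (neutral), 1×acetylacetonato (-1 each); total -3. So Pb + (-3) = 1+, giving Pb = +4.
Ligands are named alphabetically: acetylacetonato before ammine before nitrato before triphenylphosphine.

(acetylacetonato)amminedinitrato(triphenylphosphine)lead(IV) perchlorate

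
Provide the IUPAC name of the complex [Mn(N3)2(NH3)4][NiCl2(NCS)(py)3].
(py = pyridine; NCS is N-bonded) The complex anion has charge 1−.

Both ions are complex: the cation is named first with the plain metal name, the anion second with the -ate form; each ion's ligands are alphabetised independently.
The complex anion is given as 1−; its ligand charges sum to -3, so Ni = +2.
A 1:1 salt means the cation carries the equal and opposite charge, 1+.
Cation: ligand charges sum to -2; for the ion to be 1+, Mn = +3.

tetraamminediazidomanganese(III) dichloroisothiocyanatotris(pyridine)nickelate(II)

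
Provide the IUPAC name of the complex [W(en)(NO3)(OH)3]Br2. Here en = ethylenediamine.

The 2 bromide counter-ions carry a total charge of -2, so each complex ion is 2+.
Ligand charges: 1×ethylenediamine (neutral), 1×nitrato (-1 each), 3×hydroxo (-1 each); total -4. So W + (-4) = 2+, giving W = +6.
Ligands are named alphabetically: ethylenediamine before hydroxo before nitrato.

(ethylenediamine)trihydroxonitratotungsten(VI) bromide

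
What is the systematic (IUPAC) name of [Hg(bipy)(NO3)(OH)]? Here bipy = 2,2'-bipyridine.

(2,2'-bipyridine)hydroxonitratomercury(II)

There is no counter-ion, so the complex is neutral overall.
Ligand charges: 1×2,2'-bipyridine (neutral), 1×nitrato (-1 each), 1×hydroxo (-1 each); total -2. So Hg + (-2) = 0, giving Hg = +2.
Ligands are named alphabetically: bipyridine before hydroxo before nitrato.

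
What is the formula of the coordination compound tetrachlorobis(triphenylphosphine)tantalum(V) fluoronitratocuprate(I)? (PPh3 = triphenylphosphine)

[TaCl4(PPh3)2][CuF(NO3)]

Cation [Ta…]: ligand charges -4, Ta(V) ⇒ ion charge 1+.
Anion [Cu…]: ligand charges -2, Cu(I) ⇒ ion charge 1−.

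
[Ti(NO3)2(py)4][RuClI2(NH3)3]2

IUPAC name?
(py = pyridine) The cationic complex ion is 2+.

Both ions are complex: the cation is named first with the plain metal name, the anion second with the -ate form; each ion's ligands are alphabetised independently.
The complex cation is given as 2+; its ligand charges sum to -2, so Ti = +4.
With 2 anions per cation, each anion must be 2/2 = 1−.
Anion: ligand charges sum to -3; for the ion to be 1−, Ru = +2.

dinitratotetrakis(pyridine)titanium(IV) triamminechlorodiiodoruthenate(II)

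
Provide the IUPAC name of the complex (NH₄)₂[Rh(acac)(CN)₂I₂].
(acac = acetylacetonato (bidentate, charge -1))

The 2 ammonium counter-ions carry a total charge of +2, so each complex ion is 2−.
Ligand charges: 2×iodo (-1 each), 2×cyano (-1 each), 1×acetylacetonato (-1 each); total -5. So Rh + (-5) = 2−, giving Rh = +3.
Ligands are named alphabetically: acetylacetonato before cyano before iodo.
The complex ion is anionic, so rhodium takes the -ate form rhodate(III).

ammonium (acetylacetonato)dicyanodiiodorhodate(III)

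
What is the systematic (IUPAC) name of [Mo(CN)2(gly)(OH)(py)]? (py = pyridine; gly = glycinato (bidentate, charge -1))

There is no counter-ion, so the complex is neutral overall.
Ligand charges: 1×pyridine (neutral), 2×cyano (-1 each), 1×glycinato (-1 each), 1×hydroxo (-1 each); total -4. So Mo + (-4) = 0, giving Mo = +4.
Ligands are named alphabetically: cyano before glycinato before hydroxo before pyridine.

dicyano(glycinato)hydroxo(pyridine)molybdenum(IV)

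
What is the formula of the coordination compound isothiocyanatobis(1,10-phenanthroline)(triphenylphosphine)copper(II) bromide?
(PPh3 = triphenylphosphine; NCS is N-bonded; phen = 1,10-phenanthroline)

[Cu(NCS)(phen)2(PPh3)]Br

Ligands: 1 triphenylphosphine (PPh3, neutral), 1 isothiocyanato (NCS, -1), 2 1,10-phenanthroline (phen, neutral). Ligand charge sum = -1.
With Cu in oxidation state +2, the complex ion is [Cu...]^1+.
Charge balance with bromide (-1) requires 1 complex ion per 1 bromide.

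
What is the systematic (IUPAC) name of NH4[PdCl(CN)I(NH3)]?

The 1 ammonium counter-ion carries a total charge of +1, so each complex ion is 1−.
Ligand charges: 1×chloro (-1 each), 1×cyano (-1 each), 1×ammine (neutral), 1×iodo (-1 each); total -3. So Pd + (-3) = 1−, giving Pd = +2.
The complex ion is anionic, so palladium takes the -ate form palladate(II).

ammonium amminechlorocyanoiodopalladate(II)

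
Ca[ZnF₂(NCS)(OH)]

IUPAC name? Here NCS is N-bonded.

calcium difluorohydroxoisothiocyanatozincate(II)

The 1 calcium counter-ion carries a total charge of +2, so each complex ion is 2−.
Ligand charges: 1×isothiocyanato (-1 each), 1×hydroxo (-1 each), 2×fluoro (-1 each); total -4. So Zn + (-4) = 2−, giving Zn = +2.
Ligands are named alphabetically: fluoro before hydroxo before isothiocyanato.
The complex ion is anionic, so zinc takes the -ate form zincate(II).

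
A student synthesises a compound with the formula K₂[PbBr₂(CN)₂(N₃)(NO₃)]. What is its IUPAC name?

potassium azidodibromodicyanonitratoplumbate(IV)

The 2 potassium counter-ions carry a total charge of +2, so each complex ion is 2−.
Ligand charges: 2×bromo (-1 each), 1×nitrato (-1 each), 2×cyano (-1 each), 1×azido (-1 each); total -6. So Pb + (-6) = 2−, giving Pb = +4.
The complex ion is anionic, so lead takes the -ate form plumbate(IV).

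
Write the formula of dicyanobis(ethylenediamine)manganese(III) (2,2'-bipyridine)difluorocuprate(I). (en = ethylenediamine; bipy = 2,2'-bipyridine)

Cation [Mn…]: ligand charges -2, Mn(III) ⇒ ion charge 1+.
Anion [Cu…]: ligand charges -2, Cu(I) ⇒ ion charge 1−.
One 1+ cation balances one 1− anion.

[Mn(CN)2(en)2][Cu(bipy)F2]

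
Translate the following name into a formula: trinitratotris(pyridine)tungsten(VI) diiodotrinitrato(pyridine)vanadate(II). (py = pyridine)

Cation [W…]: ligand charges -3, W(VI) ⇒ ion charge 3+.
Anion [V…]: ligand charges -5, V(II) ⇒ ion charge 3−.
One 3+ cation balances one 3− anion.

[W(NO3)3(py)3][VI2(NO3)3(py)]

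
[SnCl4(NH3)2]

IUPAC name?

There is no counter-ion, so the complex is neutral overall.
Ligand charges: 4×chloro (-1 each), 2×ammine (neutral); total -4. So Sn + (-4) = 0, giving Sn = +4.
Ligands are named alphabetically: ammine before chloro.

diamminetetrachlorotin(IV)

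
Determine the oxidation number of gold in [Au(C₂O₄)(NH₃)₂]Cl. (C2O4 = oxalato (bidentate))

1 chloride outside the brackets (-1 each) → the complex ion is 1+.
Ligand charges: 2×NH3 neutral; 1×C2O4 = -2; sum -2.
Au + (-2) = 1+ ⇒ Au is +3.

+3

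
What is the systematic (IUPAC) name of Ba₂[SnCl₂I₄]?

The 2 barium counter-ions carry a total charge of +4, so each complex ion is 4−.
Ligand charges: 2×chloro (-1 each), 4×iodo (-1 each); total -6. So Sn + (-6) = 4−, giving Sn = +2.
Ligands are named alphabetically: chloro before iodo.
The complex ion is anionic, so tin takes the -ate form stannate(II).

barium dichlorotetraiodostannate(II)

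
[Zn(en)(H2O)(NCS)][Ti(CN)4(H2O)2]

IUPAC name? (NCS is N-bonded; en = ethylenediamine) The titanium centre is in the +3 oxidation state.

Ti is given as +3; the anion's ligand charges sum to -4, so the complex anion is 1−.
A 1:1 salt means the cation carries the equal and opposite charge, 1+.
Cation: ligand charges sum to -1; for the ion to be 1+, Zn = +2.

aqua(ethylenediamine)isothiocyanatozinc(II) diaquatetracyanotitanate(III)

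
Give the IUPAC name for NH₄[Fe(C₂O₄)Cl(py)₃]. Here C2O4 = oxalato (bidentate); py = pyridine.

ammonium chlorooxalatotris(pyridine)ferrate(II)

The 1 ammonium counter-ion carries a total charge of +1, so each complex ion is 1−.
Ligand charges: 1×oxalato (-2 each), 1×chloro (-1 each), 3×pyridine (neutral); total -3. So Fe + (-3) = 1−, giving Fe = +2.
The complex ion is anionic, so iron takes the -ate form ferrate(II).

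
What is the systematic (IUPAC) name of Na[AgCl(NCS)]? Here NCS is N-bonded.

sodium chloroisothiocyanatoargentate(I)

The 1 sodium counter-ion carries a total charge of +1, so each complex ion is 1−.
Ligand charges: 1×isothiocyanato (-1 each), 1×chloro (-1 each); total -2. So Ag + (-2) = 1−, giving Ag = +1.
The complex ion is anionic, so silver takes the -ate form argentate(I).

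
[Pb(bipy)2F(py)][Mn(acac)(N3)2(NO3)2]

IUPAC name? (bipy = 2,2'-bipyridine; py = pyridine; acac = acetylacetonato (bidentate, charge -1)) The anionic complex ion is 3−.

bis(2,2'-bipyridine)fluoro(pyridine)lead(IV) (acetylacetonato)diazidodinitratomanganate(II)

Both ions are complex: the cation is named first with the plain metal name, the anion second with the -ate form; each ion's ligands are alphabetised independently.
The complex anion is given as 3−; its ligand charges sum to -5, so Mn = +2.
A 1:1 salt means the cation carries the equal and opposite charge, 3+.
Cation: ligand charges sum to -1; for the ion to be 3+, Pb = +4.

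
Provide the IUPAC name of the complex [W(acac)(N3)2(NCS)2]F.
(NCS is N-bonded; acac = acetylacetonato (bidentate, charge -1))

The 1 fluoride counter-ion carries a total charge of -1, so each complex ion is 1+.
Ligand charges: 2×isothiocyanato (-1 each), 1×acetylacetonato (-1 each), 2×azido (-1 each); total -5. So W + (-5) = 1+, giving W = +6.
Ligands are named alphabetically: acetylacetonato before azido before isothiocyanato.

(acetylacetonato)diazidodiisothiocyanatotungsten(VI) fluoride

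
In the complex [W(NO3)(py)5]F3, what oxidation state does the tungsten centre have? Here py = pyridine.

+4

3 fluoride outside the brackets (-1 each) → the complex ion is 3+.
Ligand charges: 1×NO3 = -1; 5×py neutral; sum -1.
W + (-1) = 3+ ⇒ W is +4.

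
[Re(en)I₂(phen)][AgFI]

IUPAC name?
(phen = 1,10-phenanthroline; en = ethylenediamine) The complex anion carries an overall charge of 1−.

(ethylenediamine)diiodo(1,10-phenanthroline)rhenium(III) fluoroiodoargentate(I)

Both ions are complex: the cation is named first with the plain metal name, the anion second with the -ate form; each ion's ligands are alphabetised independently.
The complex anion is given as 1−; its ligand charges sum to -2, so Ag = +1.
A 1:1 salt means the cation carries the equal and opposite charge, 1+.
Cation: ligand charges sum to -2; for the ion to be 1+, Re = +3.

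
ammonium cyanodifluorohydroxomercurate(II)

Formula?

(NH4)2[Hg(CN)F2(OH)]

Ligands: 1 cyano (CN, -1), 1 hydroxo (OH, -1), 2 fluoro (F, -1). Ligand charge sum = -4.
With Hg in oxidation state +2, the complex ion is [Hg...]^2−.
Charge balance with ammonium (+1) requires 1 complex ion per 2 ammonium.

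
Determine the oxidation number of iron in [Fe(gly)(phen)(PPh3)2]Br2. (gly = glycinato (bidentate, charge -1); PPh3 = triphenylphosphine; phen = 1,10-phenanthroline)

2 bromide outside the brackets (-1 each) → the complex ion is 2+.
Ligand charges: 1×gly = -1; 2×PPh3 neutral; 1×phen neutral; sum -1.
Fe + (-1) = 2+ ⇒ Fe is +3.

+3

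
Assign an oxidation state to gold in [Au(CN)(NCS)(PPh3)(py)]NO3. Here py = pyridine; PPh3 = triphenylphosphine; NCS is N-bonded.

1 nitrate outside the brackets (-1 each) → the complex ion is 1+.
Ligand charges: 1×py neutral; 1×PPh3 neutral; 1×NCS = -1; 1×CN = -1; sum -2.
Au + (-2) = 1+ ⇒ Au is +3.

+3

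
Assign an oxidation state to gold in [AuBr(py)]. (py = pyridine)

No counter-ion: the bracketed complex is neutral.
Ligand charges: 1×py neutral; 1×Br = -1; sum -1.
Au + (-1) = 0 ⇒ Au is +1.

+1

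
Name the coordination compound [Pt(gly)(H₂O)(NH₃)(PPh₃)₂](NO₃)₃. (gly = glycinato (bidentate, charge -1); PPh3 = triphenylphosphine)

ammineaqua(glycinato)bis(triphenylphosphine)platinum(IV) nitrate

The 3 nitrate counter-ions carry a total charge of -3, so each complex ion is 3+.
Ligand charges: 1×glycinato (-1 each), 2×triphenylphosphine (neutral), 1×aqua (neutral), 1×ammine (neutral); total -1. So Pt + (-1) = 3+, giving Pt = +4.
Ligands are named alphabetically: ammine before aqua before glycinato before triphenylphosphine.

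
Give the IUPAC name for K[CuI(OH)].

The 1 potassium counter-ion carries a total charge of +1, so each complex ion is 1−.
Ligand charges: 1×hydroxo (-1 each), 1×iodo (-1 each); total -2. So Cu + (-2) = 1−, giving Cu = +1.
Ligands are named alphabetically: hydroxo before iodo.
The complex ion is anionic, so copper takes the -ate form cuprate(I).

potassium hydroxoiodocuprate(I)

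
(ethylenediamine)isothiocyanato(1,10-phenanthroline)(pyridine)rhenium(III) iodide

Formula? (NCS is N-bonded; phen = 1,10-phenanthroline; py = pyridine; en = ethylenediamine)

Ligands: 1 isothiocyanato (NCS, -1), 1 1,10-phenanthroline (phen, neutral), 1 pyridine (py, neutral), 1 ethylenediamine (en, neutral). Ligand charge sum = -1.
Charge balance with iodide (-1) requires 1 complex ion per 2 iodide.

[Re(en)(NCS)(phen)(py)]I2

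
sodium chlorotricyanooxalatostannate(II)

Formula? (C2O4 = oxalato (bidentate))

Na4[Sn(C2O4)Cl(CN)3]

Ligands: 3 cyano (CN, -1), 1 oxalato (C2O4, -2), 1 chloro (Cl, -1). Ligand charge sum = -6.
With Sn in oxidation state +2, the complex ion is [Sn...]^4−.
Charge balance with sodium (+1) requires 1 complex ion per 4 sodium.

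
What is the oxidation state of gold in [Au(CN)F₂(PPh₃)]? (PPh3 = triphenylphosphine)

No counter-ion: the bracketed complex is neutral.
Ligand charges: 1×CN = -1; 2×F = -2; 1×PPh3 neutral; sum -3.
Au + (-3) = 0 ⇒ Au is +3.

+3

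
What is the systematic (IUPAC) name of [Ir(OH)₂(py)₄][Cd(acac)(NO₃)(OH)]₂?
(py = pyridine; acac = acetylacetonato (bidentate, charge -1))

dihydroxotetrakis(pyridine)iridium(IV) (acetylacetonato)hydroxonitratocadmate(II)

Cadmium is always +2 in its complexes; the anion's ligand charges sum to -3, so the complex anion is 1−.
With 2 anions per cation, the cation must be 2×1 = 2+.
Cation: ligand charges sum to -2; for the ion to be 2+, Ir = +4.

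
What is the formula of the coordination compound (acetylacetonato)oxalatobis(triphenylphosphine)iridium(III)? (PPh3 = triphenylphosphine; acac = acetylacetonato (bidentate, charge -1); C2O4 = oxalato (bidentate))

Ligands: 2 triphenylphosphine (PPh3, neutral), 1 acetylacetonato (acac, -1), 1 oxalato (C2O4, -2). Ligand charge sum = -3.
With Ir in oxidation state +3, the complex ion is [Ir...].

[Ir(acac)(C2O4)(PPh3)2]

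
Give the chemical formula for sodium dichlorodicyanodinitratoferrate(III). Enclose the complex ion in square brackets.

Na3[FeCl2(CN)2(NO3)2]

Ligands: 2 cyano (CN, -1), 2 nitrato (NO3, -1), 2 chloro (Cl, -1). Ligand charge sum = -6.
Charge balance with sodium (+1) requires 1 complex ion per 3 sodium.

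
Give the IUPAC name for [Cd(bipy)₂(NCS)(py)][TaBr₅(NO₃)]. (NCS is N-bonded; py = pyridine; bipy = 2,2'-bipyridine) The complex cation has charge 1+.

bis(2,2'-bipyridine)isothiocyanato(pyridine)cadmium(II) pentabromonitratotantalate(V)

Both ions are complex: the cation is named first with the plain metal name, the anion second with the -ate form; each ion's ligands are alphabetised independently.
The complex cation is given as 1+; its ligand charges sum to -1, so Cd = +2.
A 1:1 salt means the anion carries the equal and opposite charge, 1−.
Anion: ligand charges sum to -6; for the ion to be 1−, Ta = +5.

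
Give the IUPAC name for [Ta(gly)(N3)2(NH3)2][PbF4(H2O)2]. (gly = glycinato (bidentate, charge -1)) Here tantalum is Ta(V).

Both ions are complex: the cation is named first with the plain metal name, the anion second with the -ate form; each ion's ligands are alphabetised independently.
Ta is given as +5; the cation's ligand charges sum to -3, so the complex cation is 2+.
A 1:1 salt means the anion carries the equal and opposite charge, 2−.
Anion: ligand charges sum to -4; for the ion to be 2−, Pb = +2.

diamminediazido(glycinato)tantalum(V) diaquatetrafluoroplumbate(II)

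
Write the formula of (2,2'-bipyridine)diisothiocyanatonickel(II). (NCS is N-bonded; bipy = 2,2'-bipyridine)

Ligands: 2 isothiocyanato (NCS, -1), 1 2,2'-bipyridine (bipy, neutral). Ligand charge sum = -2.
With Ni in oxidation state +2, the complex ion is [Ni...].

[Ni(bipy)(NCS)2]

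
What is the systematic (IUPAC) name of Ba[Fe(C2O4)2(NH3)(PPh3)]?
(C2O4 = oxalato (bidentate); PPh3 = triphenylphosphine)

barium amminedioxalato(triphenylphosphine)ferrate(II)

The 1 barium counter-ion carries a total charge of +2, so each complex ion is 2−.
Ligand charges: 2×oxalato (-2 each), 1×triphenylphosphine (neutral), 1×ammine (neutral); total -4. So Fe + (-4) = 2−, giving Fe = +2.
Ligands are named alphabetically: ammine before oxalato before triphenylphosphine.
The complex ion is anionic, so iron takes the -ate form ferrate(II).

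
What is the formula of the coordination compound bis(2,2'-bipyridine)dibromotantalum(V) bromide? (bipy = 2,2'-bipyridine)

[Ta(bipy)2Br2]Br3

Ligands: 2 bromo (Br, -1), 2 2,2'-bipyridine (bipy, neutral). Ligand charge sum = -2.
With Ta in oxidation state +5, the complex ion is [Ta...]^3+.
Charge balance with bromide (-1) requires 1 complex ion per 3 bromide.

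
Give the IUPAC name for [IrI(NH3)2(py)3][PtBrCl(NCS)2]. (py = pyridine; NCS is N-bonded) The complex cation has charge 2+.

Both ions are complex: the cation is named first with the plain metal name, the anion second with the -ate form; each ion's ligands are alphabetised independently.
The complex cation is given as 2+; its ligand charges sum to -1, so Ir = +3.
A 1:1 salt means the anion carries the equal and opposite charge, 2−.
Anion: ligand charges sum to -4; for the ion to be 2−, Pt = +2.

diammineiodotris(pyridine)iridium(III) bromochlorodiisothiocyanatoplatinate(II)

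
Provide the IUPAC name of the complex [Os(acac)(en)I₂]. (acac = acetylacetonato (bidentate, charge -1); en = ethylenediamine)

(acetylacetonato)(ethylenediamine)diiodoosmium(III)

There is no counter-ion, so the complex is neutral overall.
Ligand charges: 2×iodo (-1 each), 1×acetylacetonato (-1 each), 1×ethylenediamine (neutral); total -3. So Os + (-3) = 0, giving Os = +3.
Ligands are named alphabetically: acetylacetonato before ethylenediamine before iodo.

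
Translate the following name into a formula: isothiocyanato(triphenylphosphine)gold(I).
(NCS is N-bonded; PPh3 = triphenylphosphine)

[Au(NCS)(PPh3)]

Ligands: 1 isothiocyanato (NCS, -1), 1 triphenylphosphine (PPh3, neutral). Ligand charge sum = -1.
With Au in oxidation state +1, the complex ion is [Au...].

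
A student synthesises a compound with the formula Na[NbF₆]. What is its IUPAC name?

sodium hexafluoroniobate(V)

The 1 sodium counter-ion carries a total charge of +1, so each complex ion is 1−.
Ligand charges: 6×fluoro (-1 each); total -6. So Nb + (-6) = 1−, giving Nb = +5.
The complex ion is anionic, so niobium takes the -ate form niobate(V).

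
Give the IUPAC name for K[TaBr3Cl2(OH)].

The 1 potassium counter-ion carries a total charge of +1, so each complex ion is 1−.
Ligand charges: 3×bromo (-1 each), 1×hydroxo (-1 each), 2×chloro (-1 each); total -6. So Ta + (-6) = 1−, giving Ta = +5.
The complex ion is anionic, so tantalum takes the -ate form tantalate(V).

potassium tribromodichlorohydroxotantalate(V)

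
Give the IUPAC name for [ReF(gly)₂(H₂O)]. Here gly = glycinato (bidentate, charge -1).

There is no counter-ion, so the complex is neutral overall.
Ligand charges: 1×aqua (neutral), 1×fluoro (-1 each), 2×glycinato (-1 each); total -3. So Re + (-3) = 0, giving Re = +3.
Ligands are named alphabetically: aqua before fluoro before glycinato.

aquafluorobis(glycinato)rhenium(III)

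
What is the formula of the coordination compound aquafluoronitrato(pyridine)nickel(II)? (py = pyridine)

[NiF(H2O)(NO3)(py)]

Ligands: 1 nitrato (NO3, -1), 1 pyridine (py, neutral), 1 aqua (H2O, neutral), 1 fluoro (F, -1). Ligand charge sum = -2.
With Ni in oxidation state +2, the complex ion is [Ni...].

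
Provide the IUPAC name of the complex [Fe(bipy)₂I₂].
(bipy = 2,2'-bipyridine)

bis(2,2'-bipyridine)diiodoiron(II)

There is no counter-ion, so the complex is neutral overall.
Ligand charges: 2×iodo (-1 each), 2×2,2'-bipyridine (neutral); total -2. So Fe + (-2) = 0, giving Fe = +2.
Ligands are named alphabetically: bipyridine before iodo.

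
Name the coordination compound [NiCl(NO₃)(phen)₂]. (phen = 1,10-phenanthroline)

chloronitratobis(1,10-phenanthroline)nickel(II)

There is no counter-ion, so the complex is neutral overall.
Ligand charges: 1×chloro (-1 each), 1×nitrato (-1 each), 2×1,10-phenanthroline (neutral); total -2. So Ni + (-2) = 0, giving Ni = +2.
Ligands are named alphabetically: chloro before nitrato before phenanthroline.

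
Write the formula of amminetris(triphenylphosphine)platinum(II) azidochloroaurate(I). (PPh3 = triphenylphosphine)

Cation [Pt…]: ligand charges 0, Pt(II) ⇒ ion charge 2+.
Anion [Au…]: ligand charges -2, Au(I) ⇒ ion charge 1−.
One 2+ cation requires 2 of the 1− anion.

[Pt(NH3)(PPh3)3][AuCl(N3)]2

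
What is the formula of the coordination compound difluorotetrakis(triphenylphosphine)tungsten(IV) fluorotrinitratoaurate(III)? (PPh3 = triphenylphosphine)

Cation [W…]: ligand charges -2, W(IV) ⇒ ion charge 2+.
Anion [Au…]: ligand charges -4, Au(III) ⇒ ion charge 1−.
One 2+ cation requires 2 of the 1− anion.

[WF2(PPh3)4][AuF(NO3)3]2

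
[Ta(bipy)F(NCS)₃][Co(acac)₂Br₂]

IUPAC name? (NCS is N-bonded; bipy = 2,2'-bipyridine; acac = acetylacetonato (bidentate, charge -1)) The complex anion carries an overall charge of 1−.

(2,2'-bipyridine)fluorotriisothiocyanatotantalum(V) bis(acetylacetonato)dibromocobaltate(III)

The complex anion is given as 1−; its ligand charges sum to -4, so Co = +3.
A 1:1 salt means the cation carries the equal and opposite charge, 1+.
Cation: ligand charges sum to -4; for the ion to be 1+, Ta = +5.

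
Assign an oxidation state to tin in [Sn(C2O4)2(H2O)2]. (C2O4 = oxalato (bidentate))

+4

No counter-ion: the bracketed complex is neutral.
Ligand charges: 2×H2O neutral; 2×C2O4 = -4; sum -4.
Sn + (-4) = 0 ⇒ Sn is +4.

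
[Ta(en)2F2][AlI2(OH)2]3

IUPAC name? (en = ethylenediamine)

bis(ethylenediamine)difluorotantalum(V) dihydroxodiiodoaluminate(III)

Both ions are complex: the cation is named first with the plain metal name, the anion second with the -ate form; each ion's ligands are alphabetised independently.
Aluminium is always +3 in its complexes; the anion's ligand charges sum to -4, so the complex anion is 1−.
With 3 anions per cation, the cation must be 3×1 = 3+.
Cation: ligand charges sum to -2; for the ion to be 3+, Ta = +5.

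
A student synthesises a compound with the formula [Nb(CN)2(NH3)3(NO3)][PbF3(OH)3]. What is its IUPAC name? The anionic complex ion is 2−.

triamminedicyanonitratoniobium(V) trifluorotrihydroxoplumbate(IV)

The complex anion is given as 2−; its ligand charges sum to -6, so Pb = +4.
A 1:1 salt means the cation carries the equal and opposite charge, 2+.
Cation: ligand charges sum to -3; for the ion to be 2+, Nb = +5.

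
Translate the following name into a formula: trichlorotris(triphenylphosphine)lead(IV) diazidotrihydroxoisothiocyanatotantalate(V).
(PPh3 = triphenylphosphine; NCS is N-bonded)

[PbCl3(PPh3)3][Ta(N3)2(NCS)(OH)3]

Cation [Pb…]: ligand charges -3, Pb(IV) ⇒ ion charge 1+.
Anion [Ta…]: ligand charges -6, Ta(V) ⇒ ion charge 1−.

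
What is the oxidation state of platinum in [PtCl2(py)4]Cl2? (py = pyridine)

2 chloride outside the brackets (-1 each) → the complex ion is 2+.
Ligand charges: 2×Cl = -2; 4×py neutral; sum -2.
Pt + (-2) = 2+ ⇒ Pt is +4.

+4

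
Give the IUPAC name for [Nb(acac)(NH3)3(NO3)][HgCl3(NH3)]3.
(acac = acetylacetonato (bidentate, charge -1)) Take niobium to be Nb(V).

Both ions are complex: the cation is named first with the plain metal name, the anion second with the -ate form; each ion's ligands are alphabetised independently.
Nb is given as +5; the cation's ligand charges sum to -2, so the complex cation is 3+.
With 3 anions per cation, each anion must be 3/3 = 1−.
Anion: ligand charges sum to -3; for the ion to be 1−, Hg = +2.

(acetylacetonato)triamminenitratoniobium(V) amminetrichloromercurate(II)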